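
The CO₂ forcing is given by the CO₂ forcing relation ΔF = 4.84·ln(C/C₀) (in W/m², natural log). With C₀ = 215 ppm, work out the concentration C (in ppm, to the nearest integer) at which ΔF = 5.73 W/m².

C ≈ 702 ppm

Set 4.84 ln(C/215) = 5.73, so ln(C/215) = 5.73/4.84 = 1.18388.
Then C/215 = e^1.18388 = 3.26703, giving C = 215 × 3.26703 = 702.41 ppm.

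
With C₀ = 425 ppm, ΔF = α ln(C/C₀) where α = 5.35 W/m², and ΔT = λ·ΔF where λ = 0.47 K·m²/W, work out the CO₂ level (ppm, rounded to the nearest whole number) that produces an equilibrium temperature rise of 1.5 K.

C ≈ 772 ppm

Required forcing: ΔF = ΔT/λ = 1.5/0.47 = 3.1915 W/m².
Then ln(C/425) = ΔF/5.35 = 3.1915/5.35 = 0.59654.
So C = 425 × e^0.59654 = 425 × 1.81583 = 771.73 ppm.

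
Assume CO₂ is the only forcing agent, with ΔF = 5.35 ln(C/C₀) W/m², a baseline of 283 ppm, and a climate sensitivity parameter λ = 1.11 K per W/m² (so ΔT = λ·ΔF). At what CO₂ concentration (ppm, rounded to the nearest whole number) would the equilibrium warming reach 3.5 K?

Required forcing: ΔF = ΔT/λ = 3.5/1.11 = 3.1532 W/m².
Then ln(C/283) = ΔF/5.35 = 3.1532/5.35 = 0.58938.
So C = 283 × e^0.58938 = 283 × 1.80287 = 510.21 ppm.

C ≈ 510 ppm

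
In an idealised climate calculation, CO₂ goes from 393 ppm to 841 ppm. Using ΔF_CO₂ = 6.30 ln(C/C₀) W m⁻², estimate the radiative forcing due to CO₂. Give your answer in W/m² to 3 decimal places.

ΔF = 4.793 W/m²

CO₂: 6.30 × ln(841/393) = 6.30 × ln(2.13995) = 6.30 × 0.76078 = 4.7929 W/m².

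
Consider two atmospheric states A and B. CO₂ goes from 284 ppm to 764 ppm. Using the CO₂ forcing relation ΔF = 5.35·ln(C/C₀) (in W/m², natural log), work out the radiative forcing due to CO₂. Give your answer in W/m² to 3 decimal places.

ΔF = 5.294 W/m²

CO₂ absorption bands are partially saturated, so forcing scales with the logarithm of the concentration ratio.
CO₂: 5.35 × ln(764/284) = 5.35 × ln(2.69014) = 5.35 × 0.98959 = 5.2943 W/m².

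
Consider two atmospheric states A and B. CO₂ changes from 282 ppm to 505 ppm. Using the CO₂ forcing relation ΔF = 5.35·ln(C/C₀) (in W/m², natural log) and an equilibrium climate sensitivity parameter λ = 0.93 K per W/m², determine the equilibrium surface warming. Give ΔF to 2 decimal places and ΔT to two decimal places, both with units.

CO₂: 5.35 × ln(505/282) = 5.35 × ln(1.79078) = 5.35 × 0.58265 = 3.1172 W/m².
ΔT = λ ΔF = 0.93 × 3.12 = 2.9016 K.

ΔF = 3.12 W/m²; ΔT = 2.90 K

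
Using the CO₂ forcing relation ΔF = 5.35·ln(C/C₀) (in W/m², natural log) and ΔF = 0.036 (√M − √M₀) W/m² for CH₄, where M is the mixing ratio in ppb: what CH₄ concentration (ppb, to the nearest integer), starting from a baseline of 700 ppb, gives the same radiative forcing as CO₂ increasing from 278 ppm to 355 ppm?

M ≈ 3943 ppb

CO₂ forcing: 5.35 × ln(355/278) = 5.35 × 0.244497 = 1.30806 W/m².
Set 0.036(√M − √700) = 1.30806: √M = 1.30806/0.036 + √700 = 36.3350 + 26.4575 = 62.7925.
M = (62.7925)² = 3942.90 ppb.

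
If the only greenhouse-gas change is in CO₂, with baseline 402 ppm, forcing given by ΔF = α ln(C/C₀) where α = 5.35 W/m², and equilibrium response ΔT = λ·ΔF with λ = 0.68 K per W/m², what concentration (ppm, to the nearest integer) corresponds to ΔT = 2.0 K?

Required forcing: ΔF = ΔT/λ = 2.0/0.68 = 2.9412 W/m².
Then ln(C/402) = ΔF/5.35 = 2.9412/5.35 = 0.54976.
So C = 402 × e^0.54976 = 402 × 1.73284 = 696.60 ppm.

C ≈ 697 ppm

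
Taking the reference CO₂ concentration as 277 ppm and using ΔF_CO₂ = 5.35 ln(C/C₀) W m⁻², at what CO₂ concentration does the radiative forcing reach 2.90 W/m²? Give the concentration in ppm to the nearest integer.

C ≈ 476 ppm

Set 5.35 ln(C/277) = 2.90, so ln(C/277) = 2.90/5.35 = 0.54206.
Then C/277 = e^0.54206 = 1.71955, giving C = 277 × 1.71955 = 476.32 ppm.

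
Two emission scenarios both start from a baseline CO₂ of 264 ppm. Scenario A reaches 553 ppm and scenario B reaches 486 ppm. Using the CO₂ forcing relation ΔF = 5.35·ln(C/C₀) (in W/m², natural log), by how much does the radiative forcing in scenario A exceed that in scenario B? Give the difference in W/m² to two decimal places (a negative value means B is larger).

ΔF_A − ΔF_B = 0.69 W/m²

ΔF_A = 5.35 ln(553/264) = 5.35 × 0.73941 = 3.9558 W/m².
ΔF_B = 5.35 ln(486/264) = 5.35 × 0.61026 = 3.2649 W/m².
Difference: 3.9558 − 3.2649 = 0.6909 W/m².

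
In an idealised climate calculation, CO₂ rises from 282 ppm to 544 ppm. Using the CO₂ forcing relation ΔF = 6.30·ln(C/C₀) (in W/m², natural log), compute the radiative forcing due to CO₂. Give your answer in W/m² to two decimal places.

CO₂: 6.30 × ln(544/282) = 6.30 × ln(1.92908) = 6.30 × 0.65704 = 4.1394 W/m².

ΔF = 4.14 W/m²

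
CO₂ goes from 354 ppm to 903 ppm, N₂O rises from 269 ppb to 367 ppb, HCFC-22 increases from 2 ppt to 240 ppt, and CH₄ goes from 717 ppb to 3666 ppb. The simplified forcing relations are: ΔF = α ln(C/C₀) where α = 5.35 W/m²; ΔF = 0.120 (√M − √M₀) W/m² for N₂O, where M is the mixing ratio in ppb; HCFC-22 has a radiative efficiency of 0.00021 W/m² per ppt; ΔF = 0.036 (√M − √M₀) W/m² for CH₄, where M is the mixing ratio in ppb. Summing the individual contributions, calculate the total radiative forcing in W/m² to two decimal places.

CO₂: 5.35 × ln(903/354) = 5.35 × ln(2.55085) = 5.35 × 0.93643 = 5.0099 W/m².
N₂O: 0.120 × (√367 − √269) = 0.120 × (19.1572 − 16.4012) = 0.120 × 2.7560 = 0.3307 W/m².
HCFC-22: ΔF = 0.00021 × (240 − 2) = 0.00021 × 238 = 0.0500 W/m².
CH₄: 0.036 × (√3666 − √717) = 0.036 × (60.5475 − 26.7769) = 0.036 × 33.7706 = 1.2157 W/m².
Total ΔF = 5.0099 + 0.3307 + 0.0500 + 1.2157 = 6.6063 W/m².

ΔF = 6.61 W/m²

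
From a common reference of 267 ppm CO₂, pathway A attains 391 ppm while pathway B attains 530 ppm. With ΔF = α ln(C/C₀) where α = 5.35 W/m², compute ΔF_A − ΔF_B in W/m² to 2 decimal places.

ΔF_A = 5.35 ln(391/267) = 5.35 × 0.38146 = 2.0408 W/m².
ΔF_B = 5.35 ln(530/267) = 5.35 × 0.68563 = 3.6681 W/m².
Difference: 2.0408 − 3.6681 = -1.6273 W/m².
(Equivalently, ΔF_A − ΔF_B = 5.35 ln(391/530) = 5.35 × -0.30417 = -1.6273 W/m².)

ΔF_A − ΔF_B = -1.63 W/m²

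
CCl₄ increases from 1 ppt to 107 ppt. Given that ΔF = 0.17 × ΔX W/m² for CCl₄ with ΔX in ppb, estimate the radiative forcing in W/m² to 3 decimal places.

CCl₄: Δ = 107 − 1 = 106 ppt = 0.106 ppb; ΔF = 0.17 × 0.106 = 0.0180 W/m².

ΔF = 0.018 W/m²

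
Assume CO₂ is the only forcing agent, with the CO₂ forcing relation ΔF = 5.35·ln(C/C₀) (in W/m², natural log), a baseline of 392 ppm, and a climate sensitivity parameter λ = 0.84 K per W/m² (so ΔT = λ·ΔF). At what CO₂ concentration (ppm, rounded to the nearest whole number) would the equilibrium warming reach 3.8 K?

C ≈ 913 ppm

Required forcing: ΔF = ΔT/λ = 3.8/0.84 = 4.5238 W/m².
Then ln(C/392) = ΔF/5.35 = 4.5238/5.35 = 0.84557.
So C = 392 × e^0.84557 = 392 × 2.32931 = 913.09 ppm.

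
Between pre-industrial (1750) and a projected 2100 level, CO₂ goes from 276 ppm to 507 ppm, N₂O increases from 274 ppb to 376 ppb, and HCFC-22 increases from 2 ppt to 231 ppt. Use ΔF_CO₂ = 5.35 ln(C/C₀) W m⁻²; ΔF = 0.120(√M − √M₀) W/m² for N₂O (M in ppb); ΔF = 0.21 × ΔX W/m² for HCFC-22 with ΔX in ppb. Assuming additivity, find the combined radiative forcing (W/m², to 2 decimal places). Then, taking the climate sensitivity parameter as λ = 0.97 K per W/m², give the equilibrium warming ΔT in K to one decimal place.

CO₂: 5.35 × ln(507/276) = 5.35 × ln(1.83696) = 5.35 × 0.60811 = 3.2534 W/m².
N₂O: 0.120 × (√376 − √274) = 0.120 × (19.3907 − 16.5529) = 0.120 × 2.8378 = 0.3405 W/m².
HCFC-22: Δ = 231 − 2 = 229 ppt = 0.229 ppb; ΔF = 0.21 × 0.229 = 0.0481 W/m².
Total ΔF = 3.2534 + 0.3405 + 0.0481 = 3.6420 W/m².
ΔT = λ ΔF = 0.97 × 3.64 = 3.5308 K.

ΔF = 3.64 W/m²; ΔT = 3.5 K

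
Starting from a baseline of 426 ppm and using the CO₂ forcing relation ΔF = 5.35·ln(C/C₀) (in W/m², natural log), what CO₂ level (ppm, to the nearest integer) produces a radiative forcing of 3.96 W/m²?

C ≈ 893 ppm

Set 5.35 ln(C/426) = 3.96, so ln(C/426) = 3.96/5.35 = 0.74019.
Then C/426 = e^0.74019 = 2.09633, giving C = 426 × 2.09633 = 893.04 ppm.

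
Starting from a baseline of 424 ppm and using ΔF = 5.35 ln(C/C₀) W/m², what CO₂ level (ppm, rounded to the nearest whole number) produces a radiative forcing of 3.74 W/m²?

C ≈ 853 ppm

Set 5.35 ln(C/424) = 3.74, so ln(C/424) = 3.74/5.35 = 0.69907.
Then C/424 = e^0.69907 = 2.01188, giving C = 424 × 2.01188 = 853.04 ppm.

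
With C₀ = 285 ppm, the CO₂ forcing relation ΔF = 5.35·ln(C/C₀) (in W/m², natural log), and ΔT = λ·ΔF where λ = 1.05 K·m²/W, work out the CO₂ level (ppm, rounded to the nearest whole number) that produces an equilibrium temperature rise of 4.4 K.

C ≈ 624 ppm

Required forcing: ΔF = ΔT/λ = 4.4/1.05 = 4.1905 W/m².
Then ln(C/285) = ΔF/5.35 = 4.1905/5.35 = 0.78327.
So C = 285 × e^0.78327 = 285 × 2.18862 = 623.76 ppm.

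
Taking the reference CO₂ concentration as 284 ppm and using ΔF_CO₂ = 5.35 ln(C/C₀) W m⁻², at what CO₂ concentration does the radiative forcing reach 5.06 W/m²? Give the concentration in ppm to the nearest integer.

Set 5.35 ln(C/284) = 5.06, so ln(C/284) = 5.06/5.35 = 0.94579.
Then C/284 = e^0.94579 = 2.57485, giving C = 284 × 2.57485 = 731.26 ppm.

C ≈ 731 ppm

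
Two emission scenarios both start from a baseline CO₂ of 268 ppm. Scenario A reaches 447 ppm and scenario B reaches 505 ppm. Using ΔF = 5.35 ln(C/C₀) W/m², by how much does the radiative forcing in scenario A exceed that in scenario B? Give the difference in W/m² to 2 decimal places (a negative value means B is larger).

ΔF_A − ΔF_B = -0.65 W/m²

ΔF_A = 5.35 ln(447/268) = 5.35 × 0.51157 = 2.7369 W/m².
ΔF_B = 5.35 ln(505/268) = 5.35 × 0.63357 = 3.3896 W/m².
Difference: 2.7369 − 3.3896 = -0.6527 W/m².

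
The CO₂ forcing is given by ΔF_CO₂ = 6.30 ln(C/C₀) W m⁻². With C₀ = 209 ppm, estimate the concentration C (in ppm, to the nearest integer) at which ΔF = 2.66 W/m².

Set 6.30 ln(C/209) = 2.66, so ln(C/209) = 2.66/6.30 = 0.42222.
Then C/209 = e^0.42222 = 1.52534, giving C = 209 × 1.52534 = 318.80 ppm.

C ≈ 319 ppm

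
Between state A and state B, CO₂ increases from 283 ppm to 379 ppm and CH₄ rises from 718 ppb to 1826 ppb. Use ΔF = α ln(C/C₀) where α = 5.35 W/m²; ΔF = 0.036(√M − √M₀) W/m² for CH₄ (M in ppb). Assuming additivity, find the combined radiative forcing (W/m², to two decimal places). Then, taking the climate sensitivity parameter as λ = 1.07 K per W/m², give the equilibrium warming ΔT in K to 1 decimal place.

CO₂: 5.35 × ln(379/283) = 5.35 × ln(1.33922) = 5.35 × 0.29209 = 1.5627 W/m².
CH₄: 0.036 × (√1826 − √718) = 0.036 × (42.7317 − 26.7955) = 0.036 × 15.9362 = 0.5737 W/m².
Total ΔF = 1.5627 + 0.5737 = 2.1364 W/m².
ΔT = λ ΔF = 1.07 × 2.14 = 2.2898 K.

ΔF = 2.14 W/m²; ΔT = 2.3 K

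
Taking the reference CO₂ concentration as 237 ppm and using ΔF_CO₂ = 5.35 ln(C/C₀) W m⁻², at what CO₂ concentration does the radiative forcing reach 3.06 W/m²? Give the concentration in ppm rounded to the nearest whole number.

C ≈ 420 ppm

Set 5.35 ln(C/237) = 3.06, so ln(C/237) = 3.06/5.35 = 0.57196.
Then C/237 = e^0.57196 = 1.77174, giving C = 237 × 1.77174 = 419.90 ppm.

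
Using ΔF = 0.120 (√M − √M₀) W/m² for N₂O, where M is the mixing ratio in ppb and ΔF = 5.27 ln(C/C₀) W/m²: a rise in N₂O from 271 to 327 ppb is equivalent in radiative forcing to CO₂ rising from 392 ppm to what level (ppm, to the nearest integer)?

C ≈ 407 ppm

N₂O forcing: 0.120 × (√327 − √271) = 0.120 × (18.0831 − 16.4621) = 0.120 × 1.6210 = 0.19452 W/m².
Set 5.27 ln(C/392) = 0.19452: ln(C/392) = 0.19452/5.27 = 0.03691, so C = 392 × e^0.03691 = 392 × 1.03760 = 406.74 ppm.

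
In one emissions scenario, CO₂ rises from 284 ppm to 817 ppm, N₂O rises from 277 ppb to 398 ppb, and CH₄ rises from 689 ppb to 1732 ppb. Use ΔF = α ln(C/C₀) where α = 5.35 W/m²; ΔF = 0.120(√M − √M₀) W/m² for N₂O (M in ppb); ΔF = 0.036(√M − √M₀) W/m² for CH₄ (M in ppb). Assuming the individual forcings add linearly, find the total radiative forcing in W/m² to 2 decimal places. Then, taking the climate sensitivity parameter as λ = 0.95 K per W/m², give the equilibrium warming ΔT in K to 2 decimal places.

CO₂: 5.35 × ln(817/284) = 5.35 × ln(2.87676) = 5.35 × 1.05666 = 5.6531 W/m².
N₂O: 0.120 × (√398 − √277) = 0.120 × (19.9499 − 16.6433) = 0.120 × 3.3066 = 0.3968 W/m².
CH₄: 0.036 × (√1732 − √689) = 0.036 × (41.6173 − 26.2488) = 0.036 × 15.3685 = 0.5533 W/m².
Total ΔF = 5.6531 + 0.3968 + 0.5533 = 6.6032 W/m².
ΔT = λ ΔF = 0.95 × 6.60 = 6.2700 K.

ΔF = 6.60 W/m²; ΔT = 6.27 K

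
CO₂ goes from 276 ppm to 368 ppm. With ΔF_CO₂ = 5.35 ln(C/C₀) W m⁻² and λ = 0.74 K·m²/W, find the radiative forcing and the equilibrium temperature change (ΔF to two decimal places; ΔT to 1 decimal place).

CO₂: 5.35 × ln(368/276) = 5.35 × ln(1.33333) = 5.35 × 0.28768 = 1.5391 W/m².
ΔT = λ ΔF = 0.74 × 1.54 = 1.1396 K.

ΔF = 1.54 W/m²; ΔT = 1.1 K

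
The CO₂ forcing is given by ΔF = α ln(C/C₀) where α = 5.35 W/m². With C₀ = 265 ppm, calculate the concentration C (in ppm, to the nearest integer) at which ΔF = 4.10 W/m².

Set 5.35 ln(C/265) = 4.10, so ln(C/265) = 4.10/5.35 = 0.76636.
Then C/265 = e^0.76636 = 2.15192, giving C = 265 × 2.15192 = 570.26 ppm.

C ≈ 570 ppm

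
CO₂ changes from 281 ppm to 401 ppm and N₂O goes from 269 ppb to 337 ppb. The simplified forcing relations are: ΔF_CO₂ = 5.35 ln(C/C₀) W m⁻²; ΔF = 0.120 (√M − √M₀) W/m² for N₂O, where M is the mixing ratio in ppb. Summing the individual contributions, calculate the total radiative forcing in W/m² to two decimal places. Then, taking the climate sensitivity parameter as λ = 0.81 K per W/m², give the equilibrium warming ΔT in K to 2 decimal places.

ΔF = 2.14 W/m²; ΔT = 1.73 K

CO₂: 5.35 × ln(401/281) = 5.35 × ln(1.42705) = 5.35 × 0.35561 = 1.9025 W/m².
N₂O: 0.120 × (√337 − √269) = 0.120 × (18.3576 − 16.4012) = 0.120 × 1.9564 = 0.2348 W/m².
Total ΔF = 1.9025 + 0.2348 = 2.1373 W/m².
ΔT = λ ΔF = 0.81 × 2.14 = 1.7334 K.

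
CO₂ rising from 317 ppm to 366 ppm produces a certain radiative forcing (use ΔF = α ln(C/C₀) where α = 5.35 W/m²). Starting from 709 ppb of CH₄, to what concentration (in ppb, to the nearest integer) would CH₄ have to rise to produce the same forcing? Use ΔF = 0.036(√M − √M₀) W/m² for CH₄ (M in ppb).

CO₂ forcing: 5.35 × ln(366/317) = 5.35 × 0.143732 = 0.76897 W/m².
Set 0.036(√M − √709) = 0.76897: √M = 0.76897/0.036 + √709 = 21.3603 + 26.6271 = 47.9874.
M = (47.9874)² = 2302.79 ppb.

M ≈ 2303 ppb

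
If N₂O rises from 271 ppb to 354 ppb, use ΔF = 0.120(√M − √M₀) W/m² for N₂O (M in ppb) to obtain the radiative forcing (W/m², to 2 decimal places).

ΔF = 0.28 W/m²

N₂O: 0.120 × (√354 − √271) = 0.120 × (18.8149 − 16.4621) = 0.120 × 2.3528 = 0.2823 W/m².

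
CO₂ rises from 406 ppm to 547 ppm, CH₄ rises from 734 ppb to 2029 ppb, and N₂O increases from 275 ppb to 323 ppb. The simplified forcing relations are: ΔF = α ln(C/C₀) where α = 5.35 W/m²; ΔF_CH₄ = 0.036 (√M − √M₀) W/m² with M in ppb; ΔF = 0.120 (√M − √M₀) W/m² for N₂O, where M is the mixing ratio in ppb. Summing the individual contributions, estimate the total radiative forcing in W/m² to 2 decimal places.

CO₂: 5.35 × ln(547/406) = 5.35 × ln(1.34729) = 5.35 × 0.29810 = 1.5948 W/m².
CH₄: 0.036 × (√2029 − √734) = 0.036 × (45.0444 − 27.0924) = 0.036 × 17.9520 = 0.6463 W/m².
N₂O: 0.120 × (√323 − √275) = 0.120 × (17.9722 − 16.5831) = 0.120 × 1.3891 = 0.1667 W/m².
Total ΔF = 1.5948 + 0.6463 + 0.1667 = 2.4078 W/m².

ΔF = 2.41 W/m²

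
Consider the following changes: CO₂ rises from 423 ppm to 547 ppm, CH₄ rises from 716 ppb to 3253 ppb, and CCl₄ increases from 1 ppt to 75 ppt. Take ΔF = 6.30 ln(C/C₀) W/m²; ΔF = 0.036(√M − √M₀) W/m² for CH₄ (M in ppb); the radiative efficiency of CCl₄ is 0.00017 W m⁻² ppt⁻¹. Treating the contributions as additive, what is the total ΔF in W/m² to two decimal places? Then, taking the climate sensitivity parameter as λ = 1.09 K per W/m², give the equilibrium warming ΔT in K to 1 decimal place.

CO₂: 6.30 × ln(547/423) = 6.30 × ln(1.29314) = 6.30 × 0.25707 = 1.6195 W/m².
CH₄: 0.036 × (√3253 − √716) = 0.036 × (57.0351 − 26.7582) = 0.036 × 30.2769 = 1.0900 W/m².
CCl₄: ΔF = 0.00017 × (75 − 1) = 0.00017 × 74 = 0.0126 W/m².
Total ΔF = 1.6195 + 1.0900 + 0.0126 = 2.7221 W/m².
ΔT = λ ΔF = 1.09 × 2.72 = 2.9648 K.

ΔF = 2.72 W/m²; ΔT = 3.0 K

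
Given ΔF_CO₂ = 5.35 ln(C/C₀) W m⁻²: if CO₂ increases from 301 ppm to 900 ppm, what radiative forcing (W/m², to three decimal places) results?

ΔF = 5.860 W/m²

CO₂: 5.35 × ln(900/301) = 5.35 × ln(2.99003) = 5.35 × 1.09528 = 5.8597 W/m².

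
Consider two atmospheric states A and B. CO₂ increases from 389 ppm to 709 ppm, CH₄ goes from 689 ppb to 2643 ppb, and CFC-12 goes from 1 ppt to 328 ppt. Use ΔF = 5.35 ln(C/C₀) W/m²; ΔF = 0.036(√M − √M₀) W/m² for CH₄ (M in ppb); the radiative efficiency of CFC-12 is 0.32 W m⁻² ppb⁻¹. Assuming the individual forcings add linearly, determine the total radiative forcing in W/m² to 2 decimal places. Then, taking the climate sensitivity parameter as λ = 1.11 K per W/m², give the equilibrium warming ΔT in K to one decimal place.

CO₂: 5.35 × ln(709/389) = 5.35 × ln(1.82262) = 5.35 × 0.60028 = 3.2115 W/m².
CH₄: 0.036 × (√2643 − √689) = 0.036 × (51.4101 − 26.2488) = 0.036 × 25.1613 = 0.9058 W/m².
CFC-12: Δ = 328 − 1 = 327 ppt = 0.327 ppb; ΔF = 0.32 × 0.327 = 0.1046 W/m².
Total ΔF = 3.2115 + 0.9058 + 0.1046 = 4.2219 W/m².
ΔT = λ ΔF = 1.11 × 4.22 = 4.6842 K.

ΔF = 4.22 W/m²; ΔT = 4.7 K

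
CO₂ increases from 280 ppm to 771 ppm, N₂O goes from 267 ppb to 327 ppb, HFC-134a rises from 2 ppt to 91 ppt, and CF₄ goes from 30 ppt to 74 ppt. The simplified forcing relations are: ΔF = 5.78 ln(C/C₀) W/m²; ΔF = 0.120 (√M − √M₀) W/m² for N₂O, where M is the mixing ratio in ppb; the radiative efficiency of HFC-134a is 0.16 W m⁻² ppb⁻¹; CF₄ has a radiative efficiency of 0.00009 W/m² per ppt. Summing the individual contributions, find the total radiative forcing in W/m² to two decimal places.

CO₂: 5.78 × ln(771/280) = 5.78 × ln(2.75357) = 5.78 × 1.01290 = 5.8546 W/m².
N₂O: 0.120 × (√327 − √267) = 0.120 × (18.0831 − 16.3401) = 0.120 × 1.7430 = 0.2092 W/m².
HFC-134a: Δ = 91 − 2 = 89 ppt = 0.089 ppb; ΔF = 0.16 × 0.089 = 0.0142 W/m².
CF₄: ΔF = 0.00009 × (74 − 30) = 0.00009 × 44 = 0.0040 W/m².
Total ΔF = 5.8546 + 0.2092 + 0.0142 + 0.0040 = 6.0820 W/m².

ΔF = 6.08 W/m²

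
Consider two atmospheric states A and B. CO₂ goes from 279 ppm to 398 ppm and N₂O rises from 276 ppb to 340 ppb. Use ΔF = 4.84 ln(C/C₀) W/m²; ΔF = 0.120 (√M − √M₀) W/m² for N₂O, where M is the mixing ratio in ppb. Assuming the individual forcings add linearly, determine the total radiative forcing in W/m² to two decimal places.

CO₂: 4.84 × ln(398/279) = 4.84 × ln(1.42652) = 4.84 × 0.35524 = 1.7194 W/m².
N₂O: 0.120 × (√340 − √276) = 0.120 × (18.4391 − 16.6132) = 0.120 × 1.8259 = 0.2191 W/m².
Total ΔF = 1.7194 + 0.2191 = 1.9385 W/m².

ΔF = 1.94 W/m²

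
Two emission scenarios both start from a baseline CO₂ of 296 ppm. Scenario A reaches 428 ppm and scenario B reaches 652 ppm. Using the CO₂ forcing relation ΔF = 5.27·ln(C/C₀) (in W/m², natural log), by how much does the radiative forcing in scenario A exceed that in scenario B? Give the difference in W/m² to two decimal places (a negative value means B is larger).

ΔF_A = 5.27 ln(428/296) = 5.27 × 0.36876 = 1.9434 W/m².
ΔF_B = 5.27 ln(652/296) = 5.27 × 0.78969 = 4.1617 W/m².
Difference: 1.9434 − 4.1617 = -2.2183 W/m².

ΔF_A − ΔF_B = -2.22 W/m²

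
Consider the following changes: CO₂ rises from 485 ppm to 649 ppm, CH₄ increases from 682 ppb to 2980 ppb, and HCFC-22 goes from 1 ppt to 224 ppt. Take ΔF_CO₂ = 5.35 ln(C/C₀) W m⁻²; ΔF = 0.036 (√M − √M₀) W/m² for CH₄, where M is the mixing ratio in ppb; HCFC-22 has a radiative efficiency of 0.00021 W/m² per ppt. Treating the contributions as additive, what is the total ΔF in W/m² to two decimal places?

CO₂: 5.35 × ln(649/485) = 5.35 × ln(1.33814) = 5.35 × 0.29128 = 1.5583 W/m².
CH₄: 0.036 × (√2980 − √682) = 0.036 × (54.5894 − 26.1151) = 0.036 × 28.4743 = 1.0251 W/m².
HCFC-22: ΔF = 0.00021 × (224 − 1) = 0.00021 × 223 = 0.0468 W/m².
Total ΔF = 1.5583 + 1.0251 + 0.0468 = 2.6302 W/m².

ΔF = 2.63 W/m²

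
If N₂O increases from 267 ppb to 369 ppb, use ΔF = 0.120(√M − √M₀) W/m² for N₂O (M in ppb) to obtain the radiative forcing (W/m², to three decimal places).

ΔF = 0.344 W/m²

N₂O: 0.120 × (√369 − √267) = 0.120 × (19.2094 − 16.3401) = 0.120 × 2.8693 = 0.3443 W/m².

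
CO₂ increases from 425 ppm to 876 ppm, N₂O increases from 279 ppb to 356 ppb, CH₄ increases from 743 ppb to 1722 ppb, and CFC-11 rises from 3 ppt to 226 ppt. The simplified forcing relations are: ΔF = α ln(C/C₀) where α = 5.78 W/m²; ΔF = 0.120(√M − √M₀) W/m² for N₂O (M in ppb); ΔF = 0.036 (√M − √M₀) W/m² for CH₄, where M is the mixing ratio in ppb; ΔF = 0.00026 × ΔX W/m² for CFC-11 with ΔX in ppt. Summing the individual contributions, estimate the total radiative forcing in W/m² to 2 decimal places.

ΔF = 5.01 W/m²

CO₂: 5.78 × ln(876/425) = 5.78 × ln(2.06118) = 5.78 × 0.72328 = 4.1806 W/m².
N₂O: 0.120 × (√356 − √279) = 0.120 × (18.8680 − 16.7033) = 0.120 × 2.1647 = 0.2598 W/m².
CH₄: 0.036 × (√1722 − √743) = 0.036 × (41.4970 − 27.2580) = 0.036 × 14.2390 = 0.5126 W/m².
CFC-11: ΔF = 0.00026 × (226 − 3) = 0.00026 × 223 = 0.0580 W/m².
Total ΔF = 4.1806 + 0.2598 + 0.5126 + 0.0580 = 5.0110 W/m².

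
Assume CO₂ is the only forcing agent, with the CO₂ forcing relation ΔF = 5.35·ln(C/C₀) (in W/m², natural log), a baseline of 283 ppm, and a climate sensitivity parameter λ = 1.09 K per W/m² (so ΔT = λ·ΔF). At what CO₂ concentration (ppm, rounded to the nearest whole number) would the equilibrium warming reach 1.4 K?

Required forcing: ΔF = ΔT/λ = 1.4/1.09 = 1.2844 W/m².
Then ln(C/283) = ΔF/5.35 = 1.2844/5.35 = 0.24007.
So C = 283 × e^0.24007 = 283 × 1.27134 = 359.79 ppm.

C ≈ 360 ppm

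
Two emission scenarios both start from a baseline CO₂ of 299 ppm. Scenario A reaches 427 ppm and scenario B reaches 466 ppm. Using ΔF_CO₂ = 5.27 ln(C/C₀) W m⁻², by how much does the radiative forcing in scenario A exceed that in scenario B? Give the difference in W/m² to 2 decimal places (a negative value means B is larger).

ΔF_A = 5.27 ln(427/299) = 5.27 × 0.35634 = 1.8779 W/m².
ΔF_B = 5.27 ln(466/299) = 5.27 × 0.44374 = 2.3385 W/m².
Difference: 1.8779 − 2.3385 = -0.4606 W/m².
(Equivalently, ΔF_A − ΔF_B = 5.27 ln(427/466) = 5.27 × -0.08740 = -0.4606 W/m².)

ΔF_A − ΔF_B = -0.46 W/m²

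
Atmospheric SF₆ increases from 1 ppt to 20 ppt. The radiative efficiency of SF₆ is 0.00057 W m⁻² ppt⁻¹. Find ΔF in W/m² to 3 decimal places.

ΔF = 0.011 W/m²

SF₆: ΔF = 0.00057 × (20 − 1) = 0.00057 × 19 = 0.0108 W/m².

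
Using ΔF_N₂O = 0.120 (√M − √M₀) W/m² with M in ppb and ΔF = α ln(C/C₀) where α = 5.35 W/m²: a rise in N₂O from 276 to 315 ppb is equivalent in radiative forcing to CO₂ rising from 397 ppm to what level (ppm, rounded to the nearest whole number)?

N₂O forcing: 0.120 × (√315 − √276) = 0.120 × (17.7482 − 16.6132) = 0.120 × 1.1350 = 0.13620 W/m².
Set 5.35 ln(C/397) = 0.13620: ln(C/397) = 0.13620/5.35 = 0.02546, so C = 397 × e^0.02546 = 397 × 1.02579 = 407.24 ppm.

C ≈ 407 ppm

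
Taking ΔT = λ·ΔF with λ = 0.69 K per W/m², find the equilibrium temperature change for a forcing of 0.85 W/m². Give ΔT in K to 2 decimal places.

ΔT = 0.59 K

ΔT = λ ΔF = 0.69 × 0.85 = 0.5865 K.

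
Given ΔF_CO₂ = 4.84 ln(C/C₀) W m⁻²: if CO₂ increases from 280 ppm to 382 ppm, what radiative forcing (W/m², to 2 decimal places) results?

CO₂ absorption bands are partially saturated, so forcing scales with the logarithm of the concentration ratio.
CO₂: 4.84 × ln(382/280) = 4.84 × ln(1.36429) = 4.84 × 0.31063 = 1.5034 W/m².

ΔF = 1.50 W/m²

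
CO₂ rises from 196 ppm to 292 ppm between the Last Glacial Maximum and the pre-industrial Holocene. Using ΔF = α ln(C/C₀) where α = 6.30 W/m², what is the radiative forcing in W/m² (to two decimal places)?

ΔF = 2.51 W/m²

CO₂: 6.30 × ln(292/196) = 6.30 × ln(1.48980) = 6.30 × 0.39864 = 2.5114 W/m².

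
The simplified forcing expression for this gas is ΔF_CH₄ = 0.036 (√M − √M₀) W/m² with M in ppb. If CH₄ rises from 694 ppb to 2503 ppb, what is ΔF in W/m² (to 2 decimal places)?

CH₄: 0.036 × (√2503 − √694) = 0.036 × (50.0300 − 26.3439) = 0.036 × 23.6861 = 0.8527 W/m².

ΔF = 0.85 W/m²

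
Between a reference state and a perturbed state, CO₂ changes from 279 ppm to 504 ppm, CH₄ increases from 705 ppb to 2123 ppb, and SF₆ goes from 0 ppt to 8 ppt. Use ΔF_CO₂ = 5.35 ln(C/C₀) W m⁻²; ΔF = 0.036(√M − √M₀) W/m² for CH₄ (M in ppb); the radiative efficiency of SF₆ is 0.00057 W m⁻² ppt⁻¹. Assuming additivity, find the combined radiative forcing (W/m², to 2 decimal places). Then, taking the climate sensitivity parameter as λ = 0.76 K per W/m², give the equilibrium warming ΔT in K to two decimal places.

CO₂: 5.35 × ln(504/279) = 5.35 × ln(1.80645) = 5.35 × 0.59136 = 3.1638 W/m².
CH₄: 0.036 × (√2123 − √705) = 0.036 × (46.0760 − 26.5518) = 0.036 × 19.5242 = 0.7029 W/m².
SF₆: ΔF = 0.00057 × (8 − 0) = 0.00057 × 8 = 0.0046 W/m².
Total ΔF = 3.1638 + 0.7029 + 0.0046 = 3.8713 W/m².
ΔT = λ ΔF = 0.76 × 3.87 = 2.9412 K.

ΔF = 3.87 W/m²; ΔT = 2.94 K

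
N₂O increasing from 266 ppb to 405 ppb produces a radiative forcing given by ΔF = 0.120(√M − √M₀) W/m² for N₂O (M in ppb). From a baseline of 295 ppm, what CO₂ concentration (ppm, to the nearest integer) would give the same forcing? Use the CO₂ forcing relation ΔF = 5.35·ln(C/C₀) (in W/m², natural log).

N₂O forcing: 0.120 × (√405 − √266) = 0.120 × (20.1246 − 16.3095) = 0.120 × 3.8151 = 0.45781 W/m².
Set 5.35 ln(C/295) = 0.45781: ln(C/295) = 0.45781/5.35 = 0.08557, so C = 295 × e^0.08557 = 295 × 1.08934 = 321.36 ppm.

C ≈ 321 ppm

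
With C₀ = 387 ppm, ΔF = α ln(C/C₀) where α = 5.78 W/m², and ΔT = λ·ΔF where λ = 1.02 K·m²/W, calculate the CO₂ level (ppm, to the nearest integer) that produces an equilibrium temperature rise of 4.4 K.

C ≈ 816 ppm

Required forcing: ΔF = ΔT/λ = 4.4/1.02 = 4.3137 W/m².
Then ln(C/387) = ΔF/5.78 = 4.3137/5.78 = 0.74631.
So C = 387 × e^0.74631 = 387 × 2.10920 = 816.26 ppm.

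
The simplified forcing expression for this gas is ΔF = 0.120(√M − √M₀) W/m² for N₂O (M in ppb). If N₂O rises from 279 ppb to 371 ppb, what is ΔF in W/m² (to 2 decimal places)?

ΔF = 0.31 W/m²

N₂O: 0.120 × (√371 − √279) = 0.120 × (19.2614 − 16.7033) = 0.120 × 2.5581 = 0.3070 W/m².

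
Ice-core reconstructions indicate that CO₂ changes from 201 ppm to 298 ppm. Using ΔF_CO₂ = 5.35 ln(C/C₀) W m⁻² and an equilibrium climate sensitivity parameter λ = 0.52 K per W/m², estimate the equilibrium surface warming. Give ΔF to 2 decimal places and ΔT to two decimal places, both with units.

ΔF = 2.11 W/m²; ΔT = 1.10 K

CO₂: 5.35 × ln(298/201) = 5.35 × ln(1.48259) = 5.35 × 0.39379 = 2.1068 W/m².
ΔT = λ ΔF = 0.52 × 2.11 = 1.0972 K.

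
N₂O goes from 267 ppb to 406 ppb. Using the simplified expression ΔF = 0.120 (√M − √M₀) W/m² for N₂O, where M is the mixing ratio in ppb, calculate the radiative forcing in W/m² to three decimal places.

N₂O: 0.120 × (√406 − √267) = 0.120 × (20.1494 − 16.3401) = 0.120 × 3.8093 = 0.4571 W/m².

ΔF = 0.457 W/m²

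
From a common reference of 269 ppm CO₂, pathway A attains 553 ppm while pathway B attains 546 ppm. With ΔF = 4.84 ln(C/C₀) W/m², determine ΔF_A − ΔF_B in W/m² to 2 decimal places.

ΔF_A − ΔF_B = 0.06 W/m²

ΔF_A = 4.84 ln(553/269) = 4.84 × 0.72065 = 3.4879 W/m².
ΔF_B = 4.84 ln(546/269) = 4.84 × 0.70791 = 3.4263 W/m².
Difference: 3.4879 − 3.4263 = 0.0616 W/m².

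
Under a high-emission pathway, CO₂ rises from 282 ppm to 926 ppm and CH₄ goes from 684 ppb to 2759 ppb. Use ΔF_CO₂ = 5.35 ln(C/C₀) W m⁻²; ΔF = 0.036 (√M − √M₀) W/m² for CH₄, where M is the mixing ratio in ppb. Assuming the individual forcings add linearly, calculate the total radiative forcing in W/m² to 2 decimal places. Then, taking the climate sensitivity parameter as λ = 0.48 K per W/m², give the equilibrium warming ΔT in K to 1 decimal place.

CO₂: 5.35 × ln(926/282) = 5.35 × ln(3.28369) = 5.35 × 1.18897 = 6.3610 W/m².
CH₄: 0.036 × (√2759 − √684) = 0.036 × (52.5262 − 26.1534) = 0.036 × 26.3728 = 0.9494 W/m².
Total ΔF = 6.3610 + 0.9494 = 7.3104 W/m².
ΔT = λ ΔF = 0.48 × 7.31 = 3.5088 K.

ΔF = 7.31 W/m²; ΔT = 3.5 K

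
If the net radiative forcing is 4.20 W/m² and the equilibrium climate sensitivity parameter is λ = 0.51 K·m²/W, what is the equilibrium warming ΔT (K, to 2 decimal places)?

ΔT = 2.14 K

ΔT = λ ΔF = 0.51 × 4.20 = 2.1420 K.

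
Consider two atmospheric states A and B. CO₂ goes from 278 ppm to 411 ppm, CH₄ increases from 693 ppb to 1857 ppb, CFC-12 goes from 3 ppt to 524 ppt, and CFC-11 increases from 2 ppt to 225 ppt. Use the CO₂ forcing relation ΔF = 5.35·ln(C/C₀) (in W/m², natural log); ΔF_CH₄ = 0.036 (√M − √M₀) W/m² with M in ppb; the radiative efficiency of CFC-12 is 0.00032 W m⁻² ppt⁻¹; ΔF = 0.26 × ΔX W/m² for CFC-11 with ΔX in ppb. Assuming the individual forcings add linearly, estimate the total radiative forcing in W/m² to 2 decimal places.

CO₂: 5.35 × ln(411/278) = 5.35 × ln(1.47842) = 5.35 × 0.39097 = 2.0917 W/m².
CH₄: 0.036 × (√1857 − √693) = 0.036 × (43.0929 − 26.3249) = 0.036 × 16.7680 = 0.6036 W/m².
CFC-12: ΔF = 0.00032 × (524 − 3) = 0.00032 × 521 = 0.1667 W/m².
CFC-11: Δ = 225 − 2 = 223 ppt = 0.223 ppb; ΔF = 0.26 × 0.223 = 0.0580 W/m².
Total ΔF = 2.0917 + 0.6036 + 0.1667 + 0.0580 = 2.9200 W/m².

ΔF = 2.92 W/m²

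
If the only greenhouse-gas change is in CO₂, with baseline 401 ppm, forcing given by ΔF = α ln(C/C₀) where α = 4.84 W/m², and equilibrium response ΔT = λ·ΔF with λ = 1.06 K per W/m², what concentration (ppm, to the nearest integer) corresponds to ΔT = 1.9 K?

Required forcing: ΔF = ΔT/λ = 1.9/1.06 = 1.7925 W/m².
Then ln(C/401) = ΔF/4.84 = 1.7925/4.84 = 0.37035.
So C = 401 × e^0.37035 = 401 × 1.44824 = 580.74 ppm.

C ≈ 581 ppm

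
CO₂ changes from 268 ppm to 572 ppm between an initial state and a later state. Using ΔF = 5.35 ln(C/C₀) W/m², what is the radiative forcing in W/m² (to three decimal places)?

ΔF = 4.056 W/m²

CO₂ absorption bands are partially saturated, so forcing scales with the logarithm of the concentration ratio.
CO₂: 5.35 × ln(572/268) = 5.35 × ln(2.13433) = 5.35 × 0.75815 = 4.0561 W/m².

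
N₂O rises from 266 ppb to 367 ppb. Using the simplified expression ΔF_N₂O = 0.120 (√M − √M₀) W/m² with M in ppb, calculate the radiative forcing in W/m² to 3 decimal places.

N₂O: 0.120 × (√367 − √266) = 0.120 × (19.1572 − 16.3095) = 0.120 × 2.8477 = 0.3417 W/m².

ΔF = 0.342 W/m²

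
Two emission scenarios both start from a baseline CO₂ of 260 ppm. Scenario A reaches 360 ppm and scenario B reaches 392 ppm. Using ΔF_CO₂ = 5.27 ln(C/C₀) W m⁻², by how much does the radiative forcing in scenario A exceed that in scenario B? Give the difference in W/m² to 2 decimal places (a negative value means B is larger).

ΔF_A − ΔF_B = -0.45 W/m²

ΔF_A = 5.27 ln(360/260) = 5.27 × 0.32542 = 1.7150 W/m².
ΔF_B = 5.27 ln(392/260) = 5.27 × 0.41058 = 2.1638 W/m².
Difference: 1.7150 − 2.1638 = -0.4488 W/m².
(Equivalently, ΔF_A − ΔF_B = 5.27 ln(360/392) = 5.27 × -0.08516 = -0.4488 W/m².)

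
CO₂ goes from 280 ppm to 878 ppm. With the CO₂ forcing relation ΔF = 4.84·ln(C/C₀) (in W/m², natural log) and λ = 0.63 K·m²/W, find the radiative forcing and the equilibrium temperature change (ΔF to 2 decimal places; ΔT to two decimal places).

CO₂: 4.84 × ln(878/280) = 4.84 × ln(3.13571) = 4.84 × 1.14286 = 5.5314 W/m².
ΔT = λ ΔF = 0.63 × 5.53 = 3.4839 K.

ΔF = 5.53 W/m²; ΔT = 3.48 K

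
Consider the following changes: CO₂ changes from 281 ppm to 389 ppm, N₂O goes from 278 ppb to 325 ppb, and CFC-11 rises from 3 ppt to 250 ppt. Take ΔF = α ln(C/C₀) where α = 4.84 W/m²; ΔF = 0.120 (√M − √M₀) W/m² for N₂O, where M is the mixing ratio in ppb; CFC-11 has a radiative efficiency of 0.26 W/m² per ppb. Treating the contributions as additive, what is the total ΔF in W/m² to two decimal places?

ΔF = 1.80 W/m²

CO₂: 4.84 × ln(389/281) = 4.84 × ln(1.38434) = 4.84 × 0.32522 = 1.5741 W/m².
N₂O: 0.120 × (√325 − √278) = 0.120 × (18.0278 − 16.6733) = 0.120 × 1.3545 = 0.1625 W/m².
CFC-11: Δ = 250 − 3 = 247 ppt = 0.247 ppb; ΔF = 0.26 × 0.247 = 0.0642 W/m².
Total ΔF = 1.5741 + 0.1625 + 0.0642 = 1.8008 W/m².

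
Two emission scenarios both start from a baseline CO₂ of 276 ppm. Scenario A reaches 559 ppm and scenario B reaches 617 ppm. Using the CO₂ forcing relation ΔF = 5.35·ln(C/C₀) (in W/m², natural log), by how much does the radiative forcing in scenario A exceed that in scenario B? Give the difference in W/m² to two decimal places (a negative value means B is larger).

ΔF_A = 5.35 ln(559/276) = 5.35 × 0.70575 = 3.7758 W/m².
ΔF_B = 5.35 ln(617/276) = 5.35 × 0.80447 = 4.3039 W/m².
Difference: 3.7758 − 4.3039 = -0.5281 W/m².

ΔF_A − ΔF_B = -0.53 W/m²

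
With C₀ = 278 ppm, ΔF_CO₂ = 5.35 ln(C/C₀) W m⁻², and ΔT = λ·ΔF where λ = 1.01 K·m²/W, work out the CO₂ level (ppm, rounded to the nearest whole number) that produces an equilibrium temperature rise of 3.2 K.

C ≈ 503 ppm

Required forcing: ΔF = ΔT/λ = 3.2/1.01 = 3.1683 W/m².
Then ln(C/278) = ΔF/5.35 = 3.1683/5.35 = 0.59221.
So C = 278 × e^0.59221 = 278 × 1.80798 = 502.62 ppm.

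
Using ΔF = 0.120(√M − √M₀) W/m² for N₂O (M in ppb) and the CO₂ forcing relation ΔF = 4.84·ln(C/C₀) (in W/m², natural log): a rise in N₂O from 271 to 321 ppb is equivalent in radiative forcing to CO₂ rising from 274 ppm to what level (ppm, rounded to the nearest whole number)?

C ≈ 284 ppm

N₂O forcing: 0.120 × (√321 − √271) = 0.120 × (17.9165 − 16.4621) = 0.120 × 1.4544 = 0.17453 W/m².
Set 4.84 ln(C/274) = 0.17453: ln(C/274) = 0.17453/4.84 = 0.03606, so C = 274 × e^0.03606 = 274 × 1.03672 = 284.06 ppm.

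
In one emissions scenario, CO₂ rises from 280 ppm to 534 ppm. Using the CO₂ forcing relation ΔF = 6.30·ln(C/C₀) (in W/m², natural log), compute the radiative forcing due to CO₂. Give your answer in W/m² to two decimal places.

CO₂: 6.30 × ln(534/280) = 6.30 × ln(1.90714) = 6.30 × 0.64560 = 4.0673 W/m².

ΔF = 4.07 W/m²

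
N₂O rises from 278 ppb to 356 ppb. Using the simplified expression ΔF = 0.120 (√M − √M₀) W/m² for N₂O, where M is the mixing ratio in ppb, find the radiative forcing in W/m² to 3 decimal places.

N₂O: 0.120 × (√356 − √278) = 0.120 × (18.8680 − 16.6733) = 0.120 × 2.1947 = 0.2634 W/m².

ΔF = 0.263 W/m²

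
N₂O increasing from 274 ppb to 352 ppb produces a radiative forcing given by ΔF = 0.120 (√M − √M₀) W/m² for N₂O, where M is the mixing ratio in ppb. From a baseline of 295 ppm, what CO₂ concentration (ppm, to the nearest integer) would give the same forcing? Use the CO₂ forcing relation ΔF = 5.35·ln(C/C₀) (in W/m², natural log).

C ≈ 310 ppm

N₂O forcing: 0.120 × (√352 − √274) = 0.120 × (18.7617 − 16.5529) = 0.120 × 2.2088 = 0.26506 W/m².
Set 5.35 ln(C/295) = 0.26506: ln(C/295) = 0.26506/5.35 = 0.04954, so C = 295 × e^0.04954 = 295 × 1.05079 = 309.98 ppm.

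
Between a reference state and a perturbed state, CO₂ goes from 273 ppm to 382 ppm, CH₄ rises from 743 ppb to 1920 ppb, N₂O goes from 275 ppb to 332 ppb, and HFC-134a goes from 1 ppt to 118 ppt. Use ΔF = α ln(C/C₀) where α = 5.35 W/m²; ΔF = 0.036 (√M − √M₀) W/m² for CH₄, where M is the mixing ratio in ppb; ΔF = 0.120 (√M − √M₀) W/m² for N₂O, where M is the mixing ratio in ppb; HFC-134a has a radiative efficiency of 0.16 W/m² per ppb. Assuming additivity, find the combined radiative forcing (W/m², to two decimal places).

CO₂: 5.35 × ln(382/273) = 5.35 × ln(1.39927) = 5.35 × 0.33595 = 1.7973 W/m².
CH₄: 0.036 × (√1920 − √743) = 0.036 × (43.8178 − 27.2580) = 0.036 × 16.5598 = 0.5962 W/m².
N₂O: 0.120 × (√332 − √275) = 0.120 × (18.2209 − 16.5831) = 0.120 × 1.6378 = 0.1965 W/m².
HFC-134a: Δ = 118 − 1 = 117 ppt = 0.117 ppb; ΔF = 0.16 × 0.117 = 0.0187 W/m².
Total ΔF = 1.7973 + 0.5962 + 0.1965 + 0.0187 = 2.6087 W/m².

ΔF = 2.61 W/m²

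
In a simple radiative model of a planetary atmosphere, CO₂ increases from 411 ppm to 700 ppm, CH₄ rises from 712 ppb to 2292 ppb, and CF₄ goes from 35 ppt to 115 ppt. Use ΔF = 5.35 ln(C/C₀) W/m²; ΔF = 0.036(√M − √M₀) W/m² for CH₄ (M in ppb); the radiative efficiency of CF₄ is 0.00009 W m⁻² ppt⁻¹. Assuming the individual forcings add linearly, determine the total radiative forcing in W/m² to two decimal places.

CO₂: 5.35 × ln(700/411) = 5.35 × ln(1.70316) = 5.35 × 0.53249 = 2.8488 W/m².
CH₄: 0.036 × (√2292 − √712) = 0.036 × (47.8748 − 26.6833) = 0.036 × 21.1915 = 0.7629 W/m².
CF₄: ΔF = 0.00009 × (115 − 35) = 0.00009 × 80 = 0.0072 W/m².
Total ΔF = 2.8488 + 0.7629 + 0.0072 = 3.6189 W/m².

ΔF = 3.62 W/m²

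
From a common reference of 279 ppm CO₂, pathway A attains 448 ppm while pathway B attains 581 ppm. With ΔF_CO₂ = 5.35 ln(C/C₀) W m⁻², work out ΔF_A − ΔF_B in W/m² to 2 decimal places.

ΔF_A − ΔF_B = -1.39 W/m²

ΔF_A = 5.35 ln(448/279) = 5.35 × 0.47358 = 2.5337 W/m².
ΔF_B = 5.35 ln(581/279) = 5.35 × 0.73354 = 3.9244 W/m².
Difference: 2.5337 − 3.9244 = -1.3907 W/m².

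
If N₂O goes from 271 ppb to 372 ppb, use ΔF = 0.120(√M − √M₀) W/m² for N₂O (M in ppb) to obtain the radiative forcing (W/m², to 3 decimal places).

ΔF = 0.339 W/m²

N₂O: 0.120 × (√372 − √271) = 0.120 × (19.2873 − 16.4621) = 0.120 × 2.8252 = 0.3390 W/m².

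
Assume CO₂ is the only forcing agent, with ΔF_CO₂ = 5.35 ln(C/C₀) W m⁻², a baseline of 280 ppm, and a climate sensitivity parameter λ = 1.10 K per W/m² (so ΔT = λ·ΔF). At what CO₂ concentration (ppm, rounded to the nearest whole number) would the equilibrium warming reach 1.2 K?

C ≈ 343 ppm

Required forcing: ΔF = ΔT/λ = 1.2/1.10 = 1.0909 W/m².
Then ln(C/280) = ΔF/5.35 = 1.0909/5.35 = 0.20391.
So C = 280 × e^0.20391 = 280 × 1.22619 = 343.33 ppm.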